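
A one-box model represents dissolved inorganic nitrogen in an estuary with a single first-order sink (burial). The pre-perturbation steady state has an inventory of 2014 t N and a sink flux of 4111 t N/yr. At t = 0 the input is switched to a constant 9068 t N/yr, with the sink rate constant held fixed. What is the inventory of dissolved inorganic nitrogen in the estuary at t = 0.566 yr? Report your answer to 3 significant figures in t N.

Residence time τ = M₀/F₀ = 0.4899 yr. The eventual steady state is M_∞ = M₀·(F₁/F₀) = 2014 × 9068/4111 = 4442.5 t N.
The anomaly ΔM(t) = M(t) − M_∞ decays as ΔM₀·e^(−t/τ) with ΔM₀ = 2014 − 4442.5 = −2428 t N.
At t = 0.566 yr, e^(−t/τ) = e^(−1.155) = 0.3150, so ΔM = −764.9 t N and M = 4442.5 − 764.9 = 3677.6 t N.

3680 t N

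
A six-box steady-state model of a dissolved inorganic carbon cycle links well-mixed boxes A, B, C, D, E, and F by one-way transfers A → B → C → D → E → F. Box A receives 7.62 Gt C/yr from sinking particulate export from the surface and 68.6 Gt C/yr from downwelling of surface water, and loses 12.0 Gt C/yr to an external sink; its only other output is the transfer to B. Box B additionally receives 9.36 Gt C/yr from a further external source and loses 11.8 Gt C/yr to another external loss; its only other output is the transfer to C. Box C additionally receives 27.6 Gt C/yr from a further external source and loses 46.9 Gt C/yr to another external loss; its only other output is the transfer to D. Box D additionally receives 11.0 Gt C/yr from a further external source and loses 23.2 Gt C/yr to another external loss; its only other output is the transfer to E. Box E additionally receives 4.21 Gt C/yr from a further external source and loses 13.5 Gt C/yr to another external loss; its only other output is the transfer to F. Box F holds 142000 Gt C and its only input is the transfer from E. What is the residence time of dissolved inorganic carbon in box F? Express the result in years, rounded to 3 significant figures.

6770 yr

Box A: F(A→B) = (7.62 + 68.6) − 12.0 = 64.220 Gt C/yr.
Box B: F(B→C) = (64.220 + 9.36) − 11.8 = 61.780 Gt C/yr.
Box C: F(C→D) = (61.780 + 27.6) − 46.9 = 42.480 Gt C/yr.
Box D: F(D→E) = (42.480 + 11.0) − 23.2 = 30.280 Gt C/yr.
Box E: F(E→F) = (30.280 + 4.21) − 13.5 = 20.990 Gt C/yr.
Box F throughput = its input = 20.990 Gt C/yr; τ = 142000 / 20.990 = 6765 yr.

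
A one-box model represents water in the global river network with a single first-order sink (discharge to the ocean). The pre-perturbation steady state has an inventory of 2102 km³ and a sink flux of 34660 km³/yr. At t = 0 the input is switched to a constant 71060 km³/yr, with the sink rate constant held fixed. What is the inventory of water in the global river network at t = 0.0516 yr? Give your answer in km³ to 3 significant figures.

Residence time τ = M₀/F₀ = 0.06065 yr. The eventual steady state is M_∞ = M₀·(F₁/F₀) = 2102 × 71060/34660 = 4309.5 km³.
The anomaly ΔM(t) = M(t) − M_∞ decays as ΔM₀·e^(−t/τ) with ΔM₀ = 2102 − 4309.5 = −2208 km³.
At t = 0.0516 yr, e^(−t/τ) = e^(−0.8508) = 0.4271, so ΔM = −942.7 km³ and M = 4309.5 − 942.7 = 3366.8 km³.

3370 km³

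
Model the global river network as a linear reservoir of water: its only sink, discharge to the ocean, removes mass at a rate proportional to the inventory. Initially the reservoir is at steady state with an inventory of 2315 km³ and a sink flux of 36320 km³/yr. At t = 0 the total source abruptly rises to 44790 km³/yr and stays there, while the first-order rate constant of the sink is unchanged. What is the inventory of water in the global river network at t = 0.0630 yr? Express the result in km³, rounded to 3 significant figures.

The sink rate constant is k = F₀/M₀ = 36320/2315 = 15.69 yr⁻¹.
Solving dM/dt = F₁ − kM with M(0) = M₀ gives M(t) = F₁/k + (M₀ − F₁/k)·e^(−kt).
F₁/k = 44790/15.69 = 2854.9 km³; kt = 15.69 × 0.0630 = 0.9884, e^(−kt) = 0.3722.
M(0.0630) = 2854.9 + (2315 − 2854.9) × 0.3722 = 2854.9 − 200.9 = 2653.9 km³.

2650 km³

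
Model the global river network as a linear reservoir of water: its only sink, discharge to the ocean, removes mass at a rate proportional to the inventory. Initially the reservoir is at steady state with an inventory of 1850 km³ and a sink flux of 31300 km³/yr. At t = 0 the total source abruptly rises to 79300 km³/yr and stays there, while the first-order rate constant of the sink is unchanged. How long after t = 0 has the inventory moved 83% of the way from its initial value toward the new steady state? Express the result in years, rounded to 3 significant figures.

τ = M₀/F₀ = 1850/31300 = 0.05911 yr.
The remaining gap fraction is e^(−t/τ); 83% covered ⇒ e^(−t/τ) = 0.170.
t = −τ ln(0.170) = 0.05911 × 1.772 = 0.1047 yr.

0.105 yr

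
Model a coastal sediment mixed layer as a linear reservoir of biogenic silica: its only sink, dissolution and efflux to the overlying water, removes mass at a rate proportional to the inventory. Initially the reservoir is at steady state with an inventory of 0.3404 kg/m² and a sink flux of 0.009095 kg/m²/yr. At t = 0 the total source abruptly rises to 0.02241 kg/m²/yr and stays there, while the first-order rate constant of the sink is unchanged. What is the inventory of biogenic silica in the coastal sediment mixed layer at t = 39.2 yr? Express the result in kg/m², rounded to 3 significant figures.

0.664 kg/m²

τ = M₀/F₀ = 0.3404/0.009095 = 37.43 yr; rate constant k = 1/τ.
New steady state M_∞ = F₁/k = F₁·τ = 0.02241 × 37.43 = 0.83874 kg/m².
M(t) = M_∞ + (M₀ − M_∞)·e^(−t/τ); t/τ = 39.2/37.43 = 1.047, so e^(−t/τ) = 0.3509.
M(t) = 0.83874 − 0.4983 × 0.3509 = 0.66389 kg/m².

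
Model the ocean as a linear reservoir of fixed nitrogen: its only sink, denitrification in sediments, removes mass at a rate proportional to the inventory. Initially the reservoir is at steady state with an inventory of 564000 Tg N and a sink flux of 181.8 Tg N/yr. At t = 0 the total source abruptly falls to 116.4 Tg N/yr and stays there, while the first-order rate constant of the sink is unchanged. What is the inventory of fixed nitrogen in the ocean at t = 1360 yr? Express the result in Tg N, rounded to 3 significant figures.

492000 Tg N

τ = M₀/F₀ = 564000/181.8 = 3102 yr; rate constant k = 1/τ.
New steady state M_∞ = F₁/k = F₁·τ = 116.4 × 3102 = 361110 Tg N.
M(t) = M_∞ + (M₀ − M_∞)·e^(−t/τ); t/τ = 1360/3102 = 0.4384, so e^(−t/τ) = 0.6451.
M(t) = 361110 + 202900 × 0.6451 = 491990 Tg N.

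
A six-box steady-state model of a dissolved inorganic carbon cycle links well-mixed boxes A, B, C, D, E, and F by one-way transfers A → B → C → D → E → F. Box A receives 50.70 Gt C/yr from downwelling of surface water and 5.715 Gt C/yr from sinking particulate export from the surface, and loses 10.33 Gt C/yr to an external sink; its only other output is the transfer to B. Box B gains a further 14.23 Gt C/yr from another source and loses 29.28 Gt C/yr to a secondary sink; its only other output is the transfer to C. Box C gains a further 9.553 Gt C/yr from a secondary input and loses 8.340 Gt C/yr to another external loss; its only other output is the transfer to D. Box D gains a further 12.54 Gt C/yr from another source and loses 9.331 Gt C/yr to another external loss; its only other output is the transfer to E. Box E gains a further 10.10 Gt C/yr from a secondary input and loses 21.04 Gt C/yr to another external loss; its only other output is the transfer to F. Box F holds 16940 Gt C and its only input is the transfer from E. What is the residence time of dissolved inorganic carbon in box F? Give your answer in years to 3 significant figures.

691 yr

Box A: F(A→B) = (50.70 + 5.715) − 10.33 = 46.085 Gt C/yr.
Box B: F(B→C) = (46.085 + 14.23) − 29.28 = 31.035 Gt C/yr.
Box C: F(C→D) = (31.035 + 9.553) − 8.340 = 32.248 Gt C/yr.
Box D: F(D→E) = (32.248 + 12.54) − 9.331 = 35.457 Gt C/yr.
Box E: F(E→F) = (35.457 + 10.10) − 21.04 = 24.517 Gt C/yr.
Box F throughput = its input = 24.517 Gt C/yr; τ = 16940 / 24.517 = 690.9 yr.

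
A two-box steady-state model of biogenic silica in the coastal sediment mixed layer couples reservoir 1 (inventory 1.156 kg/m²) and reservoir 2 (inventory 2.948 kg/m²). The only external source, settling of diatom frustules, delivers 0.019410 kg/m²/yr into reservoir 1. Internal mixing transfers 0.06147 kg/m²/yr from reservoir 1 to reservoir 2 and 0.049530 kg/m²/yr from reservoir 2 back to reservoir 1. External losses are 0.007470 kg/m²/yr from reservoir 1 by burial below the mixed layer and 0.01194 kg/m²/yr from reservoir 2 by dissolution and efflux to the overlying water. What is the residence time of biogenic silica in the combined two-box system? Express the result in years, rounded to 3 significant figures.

211 yr

For the system as a whole, the A↔B exchange is internal and contributes nothing to the throughput; only the external sinks remove mass.
M_total = 1.156 + 2.948 = 4.1040 kg/m².
ΣF_external_out = 0.007470 + 0.01194 = 0.019410 kg/m²/yr.
τ = M_total / ΣF_ext = 4.1040 / 0.019410 = 211.4 yr.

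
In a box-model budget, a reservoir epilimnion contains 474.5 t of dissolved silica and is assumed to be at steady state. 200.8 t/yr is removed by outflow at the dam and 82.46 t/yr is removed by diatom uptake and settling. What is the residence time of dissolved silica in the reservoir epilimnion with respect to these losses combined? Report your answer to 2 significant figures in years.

Total removal = 200.8 + 82.46 = 283.26 t/yr.
τ = M / ΣF_out = 474.5 / 283.26 = 1.675 yr.

1.7 yr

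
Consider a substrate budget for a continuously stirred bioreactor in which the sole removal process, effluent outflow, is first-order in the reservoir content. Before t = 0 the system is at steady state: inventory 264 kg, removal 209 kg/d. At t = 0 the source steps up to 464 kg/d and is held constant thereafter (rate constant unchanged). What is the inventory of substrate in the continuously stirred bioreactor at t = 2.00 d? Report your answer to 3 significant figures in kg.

The sink rate constant is k = F₀/M₀ = 209/264 = 0.7917 d⁻¹.
Solving dM/dt = F₁ − kM with M(0) = M₀ gives M(t) = F₁/k + (M₀ − F₁/k)·e^(−kt).
F₁/k = 464/0.7917 = 586.11 kg; kt = 0.7917 × 2.00 = 1.583, e^(−kt) = 0.2053.
M(2.00) = 586.11 + (264 − 586.11) × 0.2053 = 586.11 − 66.12 = 519.98 kg.

520 kg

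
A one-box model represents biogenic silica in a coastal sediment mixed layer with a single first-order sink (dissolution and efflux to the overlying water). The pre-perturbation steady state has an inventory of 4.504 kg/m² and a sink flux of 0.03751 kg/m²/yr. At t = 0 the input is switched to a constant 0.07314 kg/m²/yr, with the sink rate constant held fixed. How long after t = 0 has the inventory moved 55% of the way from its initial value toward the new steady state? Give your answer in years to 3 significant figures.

τ = M₀/F₀ = 4.504/0.03751 = 120.1 yr.
The remaining gap fraction is e^(−t/τ); 55% covered ⇒ e^(−t/τ) = 0.450.
t = −τ ln(0.450) = 120.1 × 0.7985 = 95.88 yr.

95.9 yr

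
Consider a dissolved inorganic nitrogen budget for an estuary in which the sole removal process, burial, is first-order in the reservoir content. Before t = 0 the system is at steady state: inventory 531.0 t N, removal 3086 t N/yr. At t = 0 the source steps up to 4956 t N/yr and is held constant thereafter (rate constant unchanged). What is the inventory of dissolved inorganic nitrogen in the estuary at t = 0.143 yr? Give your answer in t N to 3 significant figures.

Residence time τ = M₀/F₀ = 0.1721 yr. The eventual steady state is M_∞ = M₀·(F₁/F₀) = 531.0 × 4956/3086 = 852.77 t N.
The anomaly ΔM(t) = M(t) − M_∞ decays as ΔM₀·e^(−t/τ) with ΔM₀ = 531.0 − 852.77 = −321.8 t N.
At t = 0.143 yr, e^(−t/τ) = e^(−0.8311) = 0.4356, so ΔM = −140.2 t N and M = 852.77 − 140.2 = 712.61 t N.

713 t N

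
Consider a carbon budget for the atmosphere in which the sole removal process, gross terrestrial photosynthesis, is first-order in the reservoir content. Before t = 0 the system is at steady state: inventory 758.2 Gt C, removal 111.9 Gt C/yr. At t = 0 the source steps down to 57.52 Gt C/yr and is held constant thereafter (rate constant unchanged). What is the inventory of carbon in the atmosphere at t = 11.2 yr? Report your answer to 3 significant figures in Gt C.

The sink rate constant is k = F₀/M₀ = 111.9/758.2 = 0.1476 yr⁻¹.
Solving dM/dt = F₁ − kM with M(0) = M₀ gives M(t) = F₁/k + (M₀ − F₁/k)·e^(−kt).
F₁/k = 57.52/0.1476 = 389.74 Gt C; kt = 0.1476 × 11.2 = 1.653, e^(−kt) = 0.1915.
M(11.2) = 389.74 + (758.2 − 389.74) × 0.1915 = 389.74 + 70.55 = 460.29 Gt C.

460 Gt C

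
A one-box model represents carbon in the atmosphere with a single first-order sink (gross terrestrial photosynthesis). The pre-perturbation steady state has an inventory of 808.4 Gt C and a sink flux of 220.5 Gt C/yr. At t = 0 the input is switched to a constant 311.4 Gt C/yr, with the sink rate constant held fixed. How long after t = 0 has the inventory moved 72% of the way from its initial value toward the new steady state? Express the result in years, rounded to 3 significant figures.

τ = M₀/F₀ = 808.4/220.5 = 3.666 yr.
The remaining gap fraction is e^(−t/τ); 72% covered ⇒ e^(−t/τ) = 0.280.
t = −τ ln(0.280) = 3.666 × 1.273 = 4.667 yr.

4.67 yr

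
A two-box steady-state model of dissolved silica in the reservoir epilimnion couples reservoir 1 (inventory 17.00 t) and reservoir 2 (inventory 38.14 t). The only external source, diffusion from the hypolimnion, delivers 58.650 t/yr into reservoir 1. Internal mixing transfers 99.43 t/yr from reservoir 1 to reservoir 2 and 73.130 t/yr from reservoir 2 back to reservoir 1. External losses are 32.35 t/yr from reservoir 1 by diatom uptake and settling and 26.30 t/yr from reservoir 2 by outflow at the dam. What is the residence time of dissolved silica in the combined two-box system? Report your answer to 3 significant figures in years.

For the system as a whole, the A↔B exchange is internal and contributes nothing to the throughput; only the external sinks remove mass.
M_total = 17.00 + 38.14 = 55.140 t.
ΣF_external_out = 32.35 + 26.30 = 58.650 t/yr.
τ = M_total / ΣF_ext = 55.140 / 58.650 = 0.9402 yr.

0.940 yr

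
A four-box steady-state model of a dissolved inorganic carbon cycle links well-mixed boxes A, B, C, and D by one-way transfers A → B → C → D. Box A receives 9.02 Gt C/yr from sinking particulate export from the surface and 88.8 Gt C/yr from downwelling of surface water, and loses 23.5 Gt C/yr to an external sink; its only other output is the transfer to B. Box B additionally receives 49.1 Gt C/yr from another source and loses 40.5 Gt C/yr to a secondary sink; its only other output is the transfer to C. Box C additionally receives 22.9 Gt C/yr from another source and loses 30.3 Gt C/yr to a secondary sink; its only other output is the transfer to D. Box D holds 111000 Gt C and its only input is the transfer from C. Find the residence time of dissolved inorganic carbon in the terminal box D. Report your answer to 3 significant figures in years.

1470 yr

Box A: F(A→B) = (9.02 + 88.8) − 23.5 = 74.320 Gt C/yr.
Box B: F(B→C) = (74.320 + 49.1) − 40.5 = 82.920 Gt C/yr.
Box C: F(C→D) = (82.920 + 22.9) − 30.3 = 75.520 Gt C/yr.
Box D throughput = its input = 75.520 Gt C/yr; τ = 111000 / 75.520 = 1470 yr.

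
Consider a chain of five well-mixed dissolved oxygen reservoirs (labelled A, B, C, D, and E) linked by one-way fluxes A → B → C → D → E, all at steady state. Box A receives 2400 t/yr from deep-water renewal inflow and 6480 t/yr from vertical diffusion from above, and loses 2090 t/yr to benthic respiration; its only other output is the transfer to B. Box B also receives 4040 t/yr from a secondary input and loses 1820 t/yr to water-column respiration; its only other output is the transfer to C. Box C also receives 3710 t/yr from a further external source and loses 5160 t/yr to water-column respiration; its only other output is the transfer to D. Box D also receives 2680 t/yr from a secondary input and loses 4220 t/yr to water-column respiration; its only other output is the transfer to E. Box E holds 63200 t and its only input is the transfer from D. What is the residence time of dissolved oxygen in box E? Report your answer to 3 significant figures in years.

10.5 yr

Box A: F(A→B) = (2400 + 6480) − 2090 = 6790.0 t/yr.
Box B: F(B→C) = (6790.0 + 4040) − 1820 = 9010.0 t/yr.
Box C: F(C→D) = (9010.0 + 3710) − 5160 = 7560.0 t/yr.
Box D: F(D→E) = (7560.0 + 2680) − 4220 = 6020.0 t/yr.
Box E throughput = its input = 6020.0 t/yr; τ = 63200 / 6020.0 = 10.50 yr.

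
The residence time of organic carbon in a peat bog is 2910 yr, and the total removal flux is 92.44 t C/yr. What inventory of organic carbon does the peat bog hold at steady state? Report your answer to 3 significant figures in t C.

269000 t C

τ = M/F ⇒ M = τ × F = 2910 × 92.44 = 269000 t C.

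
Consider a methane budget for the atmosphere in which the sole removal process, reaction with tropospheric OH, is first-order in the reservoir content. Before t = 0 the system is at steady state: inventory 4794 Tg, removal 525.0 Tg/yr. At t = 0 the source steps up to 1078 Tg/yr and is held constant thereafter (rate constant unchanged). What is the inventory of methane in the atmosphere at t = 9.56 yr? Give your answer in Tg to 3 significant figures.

8070 Tg

Residence time τ = M₀/F₀ = 9.131 yr. The eventual steady state is M_∞ = M₀·(F₁/F₀) = 4794 × 1078/525.0 = 9843.7 Tg.
The anomaly ΔM(t) = M(t) − M_∞ decays as ΔM₀·e^(−t/τ) with ΔM₀ = 4794 − 9843.7 = −5050 Tg.
At t = 9.56 yr, e^(−t/τ) = e^(−1.047) = 0.3510, so ΔM = −1773 Tg and M = 9843.7 − 1773 = 8071.2 Tg.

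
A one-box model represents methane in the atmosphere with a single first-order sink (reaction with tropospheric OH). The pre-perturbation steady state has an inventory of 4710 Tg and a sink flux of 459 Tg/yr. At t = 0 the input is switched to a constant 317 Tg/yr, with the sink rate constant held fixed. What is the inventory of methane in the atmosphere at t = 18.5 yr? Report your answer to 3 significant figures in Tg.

3490 Tg

Residence time τ = M₀/F₀ = 10.26 yr. The eventual steady state is M_∞ = M₀·(F₁/F₀) = 4710 × 317/459 = 3252.9 Tg.
The anomaly ΔM(t) = M(t) − M_∞ decays as ΔM₀·e^(−t/τ) with ΔM₀ = 4710 − 3252.9 = 1457 Tg.
At t = 18.5 yr, e^(−t/τ) = e^(−1.803) = 0.1648, so ΔM = 240.2 Tg and M = 3252.9 + 240.2 = 3493.0 Tg.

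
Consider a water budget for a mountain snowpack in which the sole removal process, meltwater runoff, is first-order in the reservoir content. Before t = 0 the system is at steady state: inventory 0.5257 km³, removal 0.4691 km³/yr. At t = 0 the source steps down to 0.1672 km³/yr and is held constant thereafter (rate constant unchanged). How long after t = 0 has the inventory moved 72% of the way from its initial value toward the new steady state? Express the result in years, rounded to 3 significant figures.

τ = M₀/F₀ = 0.5257/0.4691 = 1.121 yr.
The remaining gap fraction is e^(−t/τ); 72% covered ⇒ e^(−t/τ) = 0.280.
t = −τ ln(0.280) = 1.121 × 1.273 = 1.427 yr.

1.43 yr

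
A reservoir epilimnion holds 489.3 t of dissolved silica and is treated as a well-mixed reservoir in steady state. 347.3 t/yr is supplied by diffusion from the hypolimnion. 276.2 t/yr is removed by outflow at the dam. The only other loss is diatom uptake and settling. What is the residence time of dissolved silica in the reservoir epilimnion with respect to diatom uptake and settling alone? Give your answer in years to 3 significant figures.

6.88 yr

At steady state ΣF_in = ΣF_out.
ΣF_in = 347.30 t/yr.
Diatom uptake and settling flux = ΣF_in − (276.2) = 347.30 − 276.2 = 71.10 t/yr.
τ = M / F = 489.3 / 71.10 = 6.882 yr.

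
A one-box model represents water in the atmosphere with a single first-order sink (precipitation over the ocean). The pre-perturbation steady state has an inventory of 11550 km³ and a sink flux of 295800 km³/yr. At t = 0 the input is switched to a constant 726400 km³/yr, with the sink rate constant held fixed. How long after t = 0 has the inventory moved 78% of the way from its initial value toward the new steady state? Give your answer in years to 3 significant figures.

τ = M₀/F₀ = 11550/295800 = 0.03905 yr.
The remaining gap fraction is e^(−t/τ); 78% covered ⇒ e^(−t/τ) = 0.220.
t = −τ ln(0.220) = 0.03905 × 1.514 = 0.05912 yr.

0.0591 yr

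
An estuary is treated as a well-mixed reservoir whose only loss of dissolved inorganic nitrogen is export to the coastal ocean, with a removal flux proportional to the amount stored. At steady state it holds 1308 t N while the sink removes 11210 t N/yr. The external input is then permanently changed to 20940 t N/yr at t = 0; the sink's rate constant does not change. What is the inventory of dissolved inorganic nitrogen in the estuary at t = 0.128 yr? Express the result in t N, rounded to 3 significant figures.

2060 t N

Residence time τ = M₀/F₀ = 0.1167 yr. The eventual steady state is M_∞ = M₀·(F₁/F₀) = 1308 × 20940/11210 = 2443.3 t N.
The anomaly ΔM(t) = M(t) − M_∞ decays as ΔM₀·e^(−t/τ) with ΔM₀ = 1308 − 2443.3 = −1135 t N.
At t = 0.128 yr, e^(−t/τ) = e^(−1.097) = 0.3339, so ΔM = −379.0 t N and M = 2443.3 − 379.0 = 2064.3 t N.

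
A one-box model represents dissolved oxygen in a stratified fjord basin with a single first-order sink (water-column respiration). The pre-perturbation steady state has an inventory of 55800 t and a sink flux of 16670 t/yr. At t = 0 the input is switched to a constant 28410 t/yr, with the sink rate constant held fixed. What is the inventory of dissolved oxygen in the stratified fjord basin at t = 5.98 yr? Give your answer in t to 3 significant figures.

88500 t

τ = M₀/F₀ = 55800/16670 = 3.347 yr; rate constant k = 1/τ.
New steady state M_∞ = F₁/k = F₁·τ = 28410 × 3.347 = 95098 t.
M(t) = M_∞ + (M₀ − M_∞)·e^(−t/τ); t/τ = 5.98/3.347 = 1.786, so e^(−t/τ) = 0.1675.
M(t) = 95098 − 39300 × 0.1675 = 88514 t.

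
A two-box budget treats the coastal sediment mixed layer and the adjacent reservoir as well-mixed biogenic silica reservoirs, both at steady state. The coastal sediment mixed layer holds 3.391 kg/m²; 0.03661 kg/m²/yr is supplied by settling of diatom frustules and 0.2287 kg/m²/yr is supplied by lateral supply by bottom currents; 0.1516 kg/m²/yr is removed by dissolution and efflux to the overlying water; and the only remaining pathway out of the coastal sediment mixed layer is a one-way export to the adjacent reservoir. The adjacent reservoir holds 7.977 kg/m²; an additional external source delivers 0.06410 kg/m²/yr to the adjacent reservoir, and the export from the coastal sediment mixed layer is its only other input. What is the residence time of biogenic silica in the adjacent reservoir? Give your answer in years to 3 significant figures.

Balance the coastal sediment mixed layer: ΣF_in = 0.03661 + 0.2287 = 0.26531 kg/m²/yr.
Export to the adjacent reservoir = ΣF_in − (0.1516) = 0.11371 kg/m²/yr.
Total input to the adjacent reservoir = 0.11371 + 0.06410 = 0.17781 kg/m²/yr; at steady state this equals its total output.
τ = M / F = 7.977 / 0.17781 = 44.86 yr.

44.9 yr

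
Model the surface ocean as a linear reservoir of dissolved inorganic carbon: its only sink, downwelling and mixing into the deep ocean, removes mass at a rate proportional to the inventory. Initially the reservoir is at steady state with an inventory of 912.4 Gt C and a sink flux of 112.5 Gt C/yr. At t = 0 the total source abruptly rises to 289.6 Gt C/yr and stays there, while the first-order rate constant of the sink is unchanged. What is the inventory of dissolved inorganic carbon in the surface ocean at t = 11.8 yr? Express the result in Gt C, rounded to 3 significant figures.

The sink rate constant is k = F₀/M₀ = 112.5/912.4 = 0.1233 yr⁻¹.
Solving dM/dt = F₁ − kM with M(0) = M₀ gives M(t) = F₁/k + (M₀ − F₁/k)·e^(−kt).
F₁/k = 289.6/0.1233 = 2348.7 Gt C; kt = 0.1233 × 11.8 = 1.455, e^(−kt) = 0.2334.
M(11.8) = 2348.7 + (912.4 − 2348.7) × 0.2334 = 2348.7 − 335.3 = 2013.5 Gt C.

2010 Gt C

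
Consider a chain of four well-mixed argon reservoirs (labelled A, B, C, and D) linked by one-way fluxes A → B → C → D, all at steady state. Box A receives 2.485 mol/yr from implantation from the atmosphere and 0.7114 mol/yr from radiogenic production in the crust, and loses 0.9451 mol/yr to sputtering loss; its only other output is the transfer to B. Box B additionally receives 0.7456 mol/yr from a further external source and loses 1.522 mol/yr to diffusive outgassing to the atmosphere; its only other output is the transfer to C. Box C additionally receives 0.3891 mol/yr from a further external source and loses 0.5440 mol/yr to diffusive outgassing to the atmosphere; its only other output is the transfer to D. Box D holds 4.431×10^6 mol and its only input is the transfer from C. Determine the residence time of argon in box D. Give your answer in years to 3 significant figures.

3.36×10^6 yr

Box A: F(A→B) = (2.485 + 0.7114) − 0.9451 = 2.2513 mol/yr.
Box B: F(B→C) = (2.2513 + 0.7456) − 1.522 = 1.4749 mol/yr.
Box C: F(C→D) = (1.4749 + 0.3891) − 0.5440 = 1.3200 mol/yr.
Box D throughput = its input = 1.3200 mol/yr; τ = 4.431×10^6 / 1.3200 = 3.357×10^6 yr.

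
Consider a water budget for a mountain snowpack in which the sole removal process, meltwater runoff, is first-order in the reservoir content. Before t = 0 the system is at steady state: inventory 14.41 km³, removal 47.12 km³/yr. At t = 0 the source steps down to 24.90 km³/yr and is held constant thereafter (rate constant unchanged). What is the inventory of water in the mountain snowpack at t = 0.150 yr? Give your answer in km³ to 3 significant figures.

The sink rate constant is k = F₀/M₀ = 47.12/14.41 = 3.270 yr⁻¹.
Solving dM/dt = F₁ − kM with M(0) = M₀ gives M(t) = F₁/k + (M₀ − F₁/k)·e^(−kt).
F₁/k = 24.90/3.270 = 7.6148 km³; kt = 3.270 × 0.150 = 0.4905, e^(−kt) = 0.6123.
M(0.150) = 7.6148 + (14.41 − 7.6148) × 0.6123 = 7.6148 + 4.161 = 11.776 km³.

11.8 km³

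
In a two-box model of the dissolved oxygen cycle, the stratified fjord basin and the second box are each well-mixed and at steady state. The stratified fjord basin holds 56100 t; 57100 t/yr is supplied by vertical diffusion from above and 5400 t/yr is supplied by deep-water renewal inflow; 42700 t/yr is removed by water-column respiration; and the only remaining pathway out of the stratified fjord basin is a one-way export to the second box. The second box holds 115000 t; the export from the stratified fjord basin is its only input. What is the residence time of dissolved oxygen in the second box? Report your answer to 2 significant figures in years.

Balance the stratified fjord basin: ΣF_in = 57100 + 5400 = 62500 t/yr.
Export to the second box = ΣF_in − (42700) = 19800 t/yr.
At steady state the output of the second box equals its input, 19800 t/yr.
τ = M / F = 115000 / 19800 = 5.808 yr.

5.8 yr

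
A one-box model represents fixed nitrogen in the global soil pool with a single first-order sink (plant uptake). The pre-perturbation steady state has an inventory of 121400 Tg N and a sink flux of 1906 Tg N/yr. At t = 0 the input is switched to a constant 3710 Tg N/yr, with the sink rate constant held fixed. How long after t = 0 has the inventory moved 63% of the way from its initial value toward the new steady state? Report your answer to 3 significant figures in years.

τ = M₀/F₀ = 121400/1906 = 63.69 yr.
The remaining gap fraction is e^(−t/τ); 63% covered ⇒ e^(−t/τ) = 0.370.
t = −τ ln(0.370) = 63.69 × 0.9943 = 63.33 yr.

63.3 yr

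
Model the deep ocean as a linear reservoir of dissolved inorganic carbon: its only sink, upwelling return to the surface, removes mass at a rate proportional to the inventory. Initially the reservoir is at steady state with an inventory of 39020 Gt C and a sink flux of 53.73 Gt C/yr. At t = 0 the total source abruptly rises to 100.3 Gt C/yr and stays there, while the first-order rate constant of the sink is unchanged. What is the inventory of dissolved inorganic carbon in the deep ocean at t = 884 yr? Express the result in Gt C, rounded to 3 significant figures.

62800 Gt C

τ = M₀/F₀ = 39020/53.73 = 726.2 yr; rate constant k = 1/τ.
New steady state M_∞ = F₁/k = F₁·τ = 100.3 × 726.2 = 72840 Gt C.
M(t) = M_∞ + (M₀ − M_∞)·e^(−t/τ); t/τ = 884/726.2 = 1.217, so e^(−t/τ) = 0.2960.
M(t) = 72840 − 33820 × 0.2960 = 62828 Gt C.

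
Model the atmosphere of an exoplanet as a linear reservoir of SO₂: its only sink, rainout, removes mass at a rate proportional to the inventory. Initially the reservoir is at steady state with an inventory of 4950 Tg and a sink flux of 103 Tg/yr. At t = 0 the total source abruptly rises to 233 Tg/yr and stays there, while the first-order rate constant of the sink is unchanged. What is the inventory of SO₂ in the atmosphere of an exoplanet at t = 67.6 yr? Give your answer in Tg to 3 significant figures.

The sink rate constant is k = F₀/M₀ = 103/4950 = 0.02081 yr⁻¹.
Solving dM/dt = F₁ − kM with M(0) = M₀ gives M(t) = F₁/k + (M₀ − F₁/k)·e^(−kt).
F₁/k = 233/0.02081 = 11198 Tg; kt = 0.02081 × 67.6 = 1.407, e^(−kt) = 0.2450.
M(67.6) = 11198 + (4950 − 11198) × 0.2450 = 11198 − 1530 = 9667.1 Tg.

9670 Tg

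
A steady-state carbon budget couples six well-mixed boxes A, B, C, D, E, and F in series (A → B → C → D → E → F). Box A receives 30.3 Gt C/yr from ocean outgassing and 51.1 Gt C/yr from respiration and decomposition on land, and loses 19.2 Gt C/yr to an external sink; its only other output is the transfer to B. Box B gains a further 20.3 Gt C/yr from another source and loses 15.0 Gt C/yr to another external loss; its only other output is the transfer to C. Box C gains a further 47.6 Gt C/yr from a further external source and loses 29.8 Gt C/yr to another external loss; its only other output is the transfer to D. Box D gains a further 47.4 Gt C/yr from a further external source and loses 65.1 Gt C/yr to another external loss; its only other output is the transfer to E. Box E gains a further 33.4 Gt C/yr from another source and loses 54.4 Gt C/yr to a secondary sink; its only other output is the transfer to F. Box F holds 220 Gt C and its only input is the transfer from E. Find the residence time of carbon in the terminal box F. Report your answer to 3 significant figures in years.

4.72 yr

Box A: F(A→B) = (30.3 + 51.1) − 19.2 = 62.200 Gt C/yr.
Box B: F(B→C) = (62.200 + 20.3) − 15.0 = 67.500 Gt C/yr.
Box C: F(C→D) = (67.500 + 47.6) − 29.8 = 85.300 Gt C/yr.
Box D: F(D→E) = (85.300 + 47.4) − 65.1 = 67.600 Gt C/yr.
Box E: F(E→F) = (67.600 + 33.4) − 54.4 = 46.600 Gt C/yr.
Box F throughput = its input = 46.600 Gt C/yr; τ = 220 / 46.600 = 4.721 yr.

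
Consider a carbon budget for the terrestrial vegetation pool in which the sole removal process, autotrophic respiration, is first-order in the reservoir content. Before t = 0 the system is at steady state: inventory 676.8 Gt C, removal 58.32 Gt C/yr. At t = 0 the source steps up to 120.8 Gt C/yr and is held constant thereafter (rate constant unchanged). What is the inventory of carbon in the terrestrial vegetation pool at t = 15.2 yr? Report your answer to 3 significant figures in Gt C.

1210 Gt C

The sink rate constant is k = F₀/M₀ = 58.32/676.8 = 0.08617 yr⁻¹.
Solving dM/dt = F₁ − kM with M(0) = M₀ gives M(t) = F₁/k + (M₀ − F₁/k)·e^(−kt).
F₁/k = 120.8/0.08617 = 1401.9 Gt C; kt = 0.08617 × 15.2 = 1.310, e^(−kt) = 0.2699.
M(15.2) = 1401.9 + (676.8 − 1401.9) × 0.2699 = 1401.9 − 195.7 = 1206.2 Gt C.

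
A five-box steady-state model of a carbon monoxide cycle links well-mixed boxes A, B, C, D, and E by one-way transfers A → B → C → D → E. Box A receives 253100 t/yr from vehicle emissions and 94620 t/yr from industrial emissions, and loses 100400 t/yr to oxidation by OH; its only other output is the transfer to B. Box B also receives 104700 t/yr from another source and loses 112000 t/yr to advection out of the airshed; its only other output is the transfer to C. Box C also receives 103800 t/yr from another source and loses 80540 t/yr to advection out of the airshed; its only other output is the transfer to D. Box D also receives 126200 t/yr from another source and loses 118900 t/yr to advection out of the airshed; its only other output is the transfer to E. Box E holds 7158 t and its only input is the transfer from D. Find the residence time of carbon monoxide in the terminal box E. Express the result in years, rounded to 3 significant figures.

0.0265 yr

Box A: F(A→B) = (253100 + 94620) − 100400 = 247320 t/yr.
Box B: F(B→C) = (247320 + 104700) − 112000 = 240020 t/yr.
Box C: F(C→D) = (240020 + 103800) − 80540 = 263280 t/yr.
Box D: F(D→E) = (263280 + 126200) − 118900 = 270580 t/yr.
Box E throughput = its input = 270580 t/yr; τ = 7158 / 270580 = 0.02645 yr.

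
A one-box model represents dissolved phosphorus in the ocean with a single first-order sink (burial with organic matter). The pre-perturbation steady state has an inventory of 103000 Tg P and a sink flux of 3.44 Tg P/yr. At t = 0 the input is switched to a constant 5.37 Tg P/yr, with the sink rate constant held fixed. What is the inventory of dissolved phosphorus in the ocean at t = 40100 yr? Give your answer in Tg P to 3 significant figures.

146000 Tg P

Residence time τ = M₀/F₀ = 29940 yr. The eventual steady state is M_∞ = M₀·(F₁/F₀) = 103000 × 5.37/3.44 = 160790 Tg P.
The anomaly ΔM(t) = M(t) − M_∞ decays as ΔM₀·e^(−t/τ) with ΔM₀ = 103000 − 160790 = −57790 Tg P.
At t = 40100 yr, e^(−t/τ) = e^(−1.339) = 0.2620, so ΔM = −15140 Tg P and M = 160790 − 15140 = 145650 Tg P.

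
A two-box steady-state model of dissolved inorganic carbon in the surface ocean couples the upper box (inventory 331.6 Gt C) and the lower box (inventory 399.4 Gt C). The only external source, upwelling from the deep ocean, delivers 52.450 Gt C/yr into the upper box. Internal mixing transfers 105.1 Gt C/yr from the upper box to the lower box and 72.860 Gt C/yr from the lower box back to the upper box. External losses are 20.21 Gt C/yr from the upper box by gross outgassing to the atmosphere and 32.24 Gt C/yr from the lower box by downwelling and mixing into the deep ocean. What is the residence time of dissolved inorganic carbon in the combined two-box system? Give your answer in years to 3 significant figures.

13.9 yr

For the system as a whole, the A↔B exchange is internal and contributes nothing to the throughput; only the external sinks remove mass.
M_total = 331.6 + 399.4 = 731.00 Gt C.
ΣF_external_out = 20.21 + 32.24 = 52.450 Gt C/yr.
τ = M_total / ΣF_ext = 731.00 / 52.450 = 13.94 yr.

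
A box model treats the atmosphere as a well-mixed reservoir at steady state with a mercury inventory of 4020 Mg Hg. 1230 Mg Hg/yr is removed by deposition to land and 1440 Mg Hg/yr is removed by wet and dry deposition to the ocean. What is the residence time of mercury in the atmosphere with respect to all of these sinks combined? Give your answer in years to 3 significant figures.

1.51 yr

Total removal flux = 1230 + 1440 = 2670.0 Mg Hg/yr.
τ = M / ΣF_out = 4020 / 2670.0 = 1.506 yr.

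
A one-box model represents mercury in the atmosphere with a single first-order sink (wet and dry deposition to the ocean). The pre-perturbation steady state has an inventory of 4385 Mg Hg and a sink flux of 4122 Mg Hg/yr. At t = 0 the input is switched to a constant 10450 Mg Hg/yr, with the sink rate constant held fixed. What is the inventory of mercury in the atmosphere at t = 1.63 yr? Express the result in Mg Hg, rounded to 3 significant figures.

9660 Mg Hg

Residence time τ = M₀/F₀ = 1.064 yr. The eventual steady state is M_∞ = M₀·(F₁/F₀) = 4385 × 10450/4122 = 11117 Mg Hg.
The anomaly ΔM(t) = M(t) − M_∞ decays as ΔM₀·e^(−t/τ) with ΔM₀ = 4385 − 11117 = −6732 Mg Hg.
At t = 1.63 yr, e^(−t/τ) = e^(−1.532) = 0.2161, so ΔM = −1454 Mg Hg and M = 11117 − 1454 = 9662.3 Mg Hg.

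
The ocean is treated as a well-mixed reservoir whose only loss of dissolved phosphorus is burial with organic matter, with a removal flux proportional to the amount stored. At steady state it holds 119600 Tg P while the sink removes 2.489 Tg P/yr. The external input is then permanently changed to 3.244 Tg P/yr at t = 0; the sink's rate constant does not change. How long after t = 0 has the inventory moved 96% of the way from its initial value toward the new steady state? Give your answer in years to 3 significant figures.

τ = M₀/F₀ = 119600/2.489 = 48050 yr.
The remaining gap fraction is e^(−t/τ); 96% covered ⇒ e^(−t/τ) = 0.0400.
t = −τ ln(0.0400) = 48050 × 3.219 = 154700 yr.

155000 yr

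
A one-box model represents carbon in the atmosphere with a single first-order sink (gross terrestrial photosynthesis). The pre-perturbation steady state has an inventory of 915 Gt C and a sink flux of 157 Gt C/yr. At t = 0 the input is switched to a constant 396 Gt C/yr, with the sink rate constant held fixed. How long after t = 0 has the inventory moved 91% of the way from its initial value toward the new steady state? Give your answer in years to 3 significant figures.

τ = M₀/F₀ = 915/157 = 5.828 yr.
The remaining gap fraction is e^(−t/τ); 91% covered ⇒ e^(−t/τ) = 0.0900.
t = −τ ln(0.0900) = 5.828 × 2.408 = 14.03 yr.

14.0 yr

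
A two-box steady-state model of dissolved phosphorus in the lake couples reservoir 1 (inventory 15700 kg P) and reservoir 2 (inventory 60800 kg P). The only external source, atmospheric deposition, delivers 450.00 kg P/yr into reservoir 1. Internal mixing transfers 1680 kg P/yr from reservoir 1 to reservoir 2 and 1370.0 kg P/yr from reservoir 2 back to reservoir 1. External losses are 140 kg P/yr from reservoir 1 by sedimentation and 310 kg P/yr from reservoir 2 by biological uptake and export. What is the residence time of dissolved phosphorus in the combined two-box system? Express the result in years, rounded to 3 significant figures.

Residence time in the combined system uses the total inventory and the total *external* removal — internal exchanges between the two boxes cancel.
M_total = 15700 + 60800 = 76500 kg P.
ΣF_external_out = 140 + 310 = 450.00 kg P/yr.
τ = M_total / ΣF_ext = 76500 / 450.00 = 170.0 yr.

170 yr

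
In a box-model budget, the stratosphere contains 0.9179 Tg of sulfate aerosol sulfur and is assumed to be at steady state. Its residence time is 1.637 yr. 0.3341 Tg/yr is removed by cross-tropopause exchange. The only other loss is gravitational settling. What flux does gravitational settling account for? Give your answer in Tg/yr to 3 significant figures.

Total removal F = M/τ = 0.9179 / 1.637 = 0.5607 Tg/yr.
Gravitational settling = F − (0.3341) = 0.5607 − 0.3341 = 0.2266 Tg/yr.

0.227 Tg/yr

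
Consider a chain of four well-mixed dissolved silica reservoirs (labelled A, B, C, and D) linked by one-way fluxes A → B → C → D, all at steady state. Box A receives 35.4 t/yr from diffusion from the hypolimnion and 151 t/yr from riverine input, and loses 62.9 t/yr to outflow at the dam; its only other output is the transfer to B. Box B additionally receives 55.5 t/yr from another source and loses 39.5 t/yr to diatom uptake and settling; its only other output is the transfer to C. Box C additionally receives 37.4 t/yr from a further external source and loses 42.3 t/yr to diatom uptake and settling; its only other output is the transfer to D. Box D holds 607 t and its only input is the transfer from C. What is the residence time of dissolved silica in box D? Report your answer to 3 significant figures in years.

4.51 yr

Box A: F(A→B) = (35.4 + 151) − 62.9 = 123.50 t/yr.
Box B: F(B→C) = (123.50 + 55.5) − 39.5 = 139.50 t/yr.
Box C: F(C→D) = (139.50 + 37.4) − 42.3 = 134.60 t/yr.
Box D throughput = its input = 134.60 t/yr; τ = 607 / 134.60 = 4.510 yr.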